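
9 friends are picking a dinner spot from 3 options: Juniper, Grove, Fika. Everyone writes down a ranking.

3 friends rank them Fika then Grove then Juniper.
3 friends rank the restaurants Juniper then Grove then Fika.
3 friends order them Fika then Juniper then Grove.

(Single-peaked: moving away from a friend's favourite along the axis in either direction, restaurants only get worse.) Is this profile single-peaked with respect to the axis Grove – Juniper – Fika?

no

Axis positions: Grove=1, Juniper=2, Fika=3.
Cluster 1: ranking walks positions 3-1-2; Grove is ranked above Juniper even though Juniper lies between Grove and the peak Fika on the axis — preferences dip and rise again. Not single-peaked.
Cluster 2 (peak Juniper at position 2): ranking walks positions 2-1-3, expanding outward from the peak — single-peaked.
Cluster 3 (peak Fika at position 3): ranking walks positions 3-2-1, expanding outward from the peak — single-peaked.
Cluster 1 violates single-peakedness, so the profile is not single-peaked on this axis.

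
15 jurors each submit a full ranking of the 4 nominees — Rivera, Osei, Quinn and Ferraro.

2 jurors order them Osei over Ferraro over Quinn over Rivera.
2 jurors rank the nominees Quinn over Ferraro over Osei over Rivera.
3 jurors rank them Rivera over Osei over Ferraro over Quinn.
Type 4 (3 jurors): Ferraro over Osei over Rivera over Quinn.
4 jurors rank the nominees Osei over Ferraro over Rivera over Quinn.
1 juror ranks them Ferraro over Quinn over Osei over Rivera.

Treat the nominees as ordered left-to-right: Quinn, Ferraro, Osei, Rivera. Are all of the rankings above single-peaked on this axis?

Axis positions: Quinn=1, Ferraro=2, Osei=3, Rivera=4.
Type 1 (peak Osei at position 3): ranking walks positions 3-2-1-4, expanding outward from the peak — single-peaked.
Type 2 (peak Quinn at position 1): ranking walks positions 1-2-3-4, expanding outward from the peak — single-peaked.
Type 3 (peak Rivera at position 4): ranking walks positions 4-3-2-1, expanding outward from the peak — single-peaked.
Type 4 (peak Ferraro at position 2): ranking walks positions 2-3-4-1, expanding outward from the peak — single-peaked.
Type 5 (peak Osei at position 3): ranking walks positions 3-2-4-1, expanding outward from the peak — single-peaked.
Type 6 (peak Ferraro at position 2): ranking walks positions 2-1-3-4, expanding outward from the peak — single-peaked.
Every ranking is single-peaked on this axis.

yes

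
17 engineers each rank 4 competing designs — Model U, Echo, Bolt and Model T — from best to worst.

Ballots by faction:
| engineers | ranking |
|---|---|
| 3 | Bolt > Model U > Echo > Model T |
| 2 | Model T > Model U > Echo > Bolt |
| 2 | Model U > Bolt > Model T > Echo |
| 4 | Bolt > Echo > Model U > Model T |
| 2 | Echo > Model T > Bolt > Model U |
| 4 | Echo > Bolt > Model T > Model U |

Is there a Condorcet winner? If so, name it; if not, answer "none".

Check each pair by majority over 17 ballots:
Model U vs Echo: 3+2+2 = 7 for Model U, 10 for Echo — Echo by 10–7.
Model U vs Bolt: Bolt wins 13–4.
Model U–Model T: Model U 9–8.
Echo vs Bolt: Bolt wins 9–8.
Echo vs Model T: Echo preferred on 3+4+2+4 = 13 ballots; Echo wins 13–4.
Bolt–Model T: Bolt 13–4.
Bolt beats each of Model U, Echo, Model T — Bolt is the Condorcet winner.

Bolt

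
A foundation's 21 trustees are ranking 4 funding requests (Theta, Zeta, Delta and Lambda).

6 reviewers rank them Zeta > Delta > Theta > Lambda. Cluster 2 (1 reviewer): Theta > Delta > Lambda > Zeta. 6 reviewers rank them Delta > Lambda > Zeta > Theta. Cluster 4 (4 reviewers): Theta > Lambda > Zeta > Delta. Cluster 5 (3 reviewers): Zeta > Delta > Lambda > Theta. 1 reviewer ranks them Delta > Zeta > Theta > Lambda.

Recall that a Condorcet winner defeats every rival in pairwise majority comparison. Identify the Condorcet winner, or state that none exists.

none

Head-to-head results (21 reviewers):
Theta–Zeta: Zeta 16–5.
Theta–Delta: Delta 16–5.
Theta vs Lambda: Theta wins 12–9.
Zeta–Delta: Zeta 13–8.
Zeta vs Lambda: Lambda, 11–10.
Delta vs Lambda: Delta wins 17–4.
Every project loses at least once (Theta loses to Zeta; Zeta loses to Lambda; Delta loses to Zeta; Lambda loses to Theta). The majority relation contains the cycle Theta beats Lambda beats Zeta beats Theta, so there is no Condorcet winner.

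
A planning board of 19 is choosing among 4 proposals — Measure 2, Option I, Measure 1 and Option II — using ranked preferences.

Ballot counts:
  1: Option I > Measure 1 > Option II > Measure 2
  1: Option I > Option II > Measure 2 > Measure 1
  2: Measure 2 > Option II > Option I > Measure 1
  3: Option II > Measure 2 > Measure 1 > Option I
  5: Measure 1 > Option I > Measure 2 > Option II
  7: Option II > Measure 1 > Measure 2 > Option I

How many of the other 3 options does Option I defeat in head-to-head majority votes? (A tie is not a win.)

Option I against each rival (19 council members):
Option I–Measure 2: Measure 2 12–7.
Option I vs Measure 1: Option I preferred on 1+1+2 = 4 ballots; Measure 1 wins 15–4.
Option I vs Option II: Option I is ranked higher on 1+1+5 = 7 ballots, Option II on 12. Option II wins 12–7.
Option I beats no one; loses to Measure 2, Measure 1, Option II — 0 pairwise wins.

0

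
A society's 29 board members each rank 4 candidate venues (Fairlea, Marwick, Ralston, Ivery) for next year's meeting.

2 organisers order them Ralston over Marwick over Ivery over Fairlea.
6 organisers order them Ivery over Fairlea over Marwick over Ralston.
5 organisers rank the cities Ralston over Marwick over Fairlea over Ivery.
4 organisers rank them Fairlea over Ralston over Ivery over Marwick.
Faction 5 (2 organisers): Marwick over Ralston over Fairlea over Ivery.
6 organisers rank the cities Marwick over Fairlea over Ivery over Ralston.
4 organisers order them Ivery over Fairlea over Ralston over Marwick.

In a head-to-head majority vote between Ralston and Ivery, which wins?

Ivery

Ballots ranking Ralston above Ivery: 2 + 5 + 4 + 2 = 13.
Ballots ranking Ivery above Ralston: 29 − 13 = 16.
Ivery wins the head-to-head 16–13.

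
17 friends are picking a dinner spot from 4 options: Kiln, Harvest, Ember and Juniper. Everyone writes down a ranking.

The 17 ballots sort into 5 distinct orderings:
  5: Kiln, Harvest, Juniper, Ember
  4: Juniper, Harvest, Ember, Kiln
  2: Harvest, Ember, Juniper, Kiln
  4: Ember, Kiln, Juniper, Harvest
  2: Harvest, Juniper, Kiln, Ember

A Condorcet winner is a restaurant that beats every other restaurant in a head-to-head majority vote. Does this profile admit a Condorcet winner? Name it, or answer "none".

Pairwise majorities:
Kiln vs Harvest: 9 to 8, Kiln.
Kiln vs Ember: Kiln is ranked higher on 5+2 = 7 ballots, Ember on 10. Ember wins 10–7.
Kiln vs Juniper: Kiln preferred on 5+4 = 9 ballots; Kiln wins 9–8.
Harvest vs Ember: Harvest preferred on 5+4+2+2 = 13 ballots; Harvest wins 13–4.
Harvest vs Juniper: 5+2+2 = 9 for Harvest, 8 for Juniper — Harvest by 9–8.
Ember vs Juniper: Ember preferred on 2+4 = 6 ballots; Juniper wins 11–6.
No restaurant is unbeaten: Kiln loses to Ember; Harvest loses to Kiln; Ember loses to Harvest; Juniper loses to Kiln. In particular Kiln > Harvest > Ember > Kiln is a majority cycle — no Condorcet winner exists.

none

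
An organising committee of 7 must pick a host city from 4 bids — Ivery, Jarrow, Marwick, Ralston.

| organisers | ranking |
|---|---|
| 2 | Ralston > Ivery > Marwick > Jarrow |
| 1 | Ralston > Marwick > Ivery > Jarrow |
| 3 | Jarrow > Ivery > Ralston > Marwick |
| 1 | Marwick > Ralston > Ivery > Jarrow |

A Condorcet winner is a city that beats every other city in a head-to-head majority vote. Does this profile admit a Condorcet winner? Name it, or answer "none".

Ralston

Head-to-head results (7 organisers):
Ivery vs Jarrow: Ivery preferred on 2+1+1 = 4 ballots; Ivery wins 4–3.
Ivery vs Marwick: 2+3 = 5 for Ivery, 2 for Marwick — Ivery by 5–2.
Ivery vs Ralston: Ivery preferred on 3 ballots; Ralston wins 4–3.
Jarrow vs Marwick: 3 to 4, Marwick.
Jarrow vs Ralston: 3 for Jarrow, 4 for Ralston — Ralston by 4–3.
Marwick vs Ralston: Marwick is ranked higher on 1 ballot, Ralston on 6. Ralston wins 6–1.
Ralston defeats every rival head-to-head and is the Condorcet winner.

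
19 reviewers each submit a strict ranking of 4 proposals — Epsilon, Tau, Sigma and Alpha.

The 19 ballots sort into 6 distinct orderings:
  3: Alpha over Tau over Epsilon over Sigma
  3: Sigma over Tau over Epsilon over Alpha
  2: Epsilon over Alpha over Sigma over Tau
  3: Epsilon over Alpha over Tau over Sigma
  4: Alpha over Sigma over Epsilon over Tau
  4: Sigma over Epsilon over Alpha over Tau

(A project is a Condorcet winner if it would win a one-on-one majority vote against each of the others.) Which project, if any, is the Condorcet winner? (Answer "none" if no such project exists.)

Check each pair by majority over 19 ballots:
Epsilon vs Tau: Epsilon is ranked higher on 2+3+4+4 = 13 ballots, Tau on 6. Epsilon wins 13–6.
Epsilon vs Sigma: Epsilon preferred on 3+2+3 = 8 ballots; Sigma wins 11–8.
Epsilon vs Alpha: Epsilon is ranked higher on 3+2+3+4 = 12 ballots, Alpha on 7. Epsilon wins 12–7.
Tau vs Sigma: Sigma wins 13–6.
Tau vs Alpha: Tau is ranked higher on 3 ballots, Alpha on 16. Alpha wins 16–3.
Sigma vs Alpha: Alpha wins 12–7.
No project is unbeaten: Epsilon loses to Sigma; Tau loses to Epsilon; Sigma loses to Alpha; Alpha loses to Epsilon. In particular Epsilon > Alpha > Sigma > Epsilon is a majority cycle — no Condorcet winner exists.

none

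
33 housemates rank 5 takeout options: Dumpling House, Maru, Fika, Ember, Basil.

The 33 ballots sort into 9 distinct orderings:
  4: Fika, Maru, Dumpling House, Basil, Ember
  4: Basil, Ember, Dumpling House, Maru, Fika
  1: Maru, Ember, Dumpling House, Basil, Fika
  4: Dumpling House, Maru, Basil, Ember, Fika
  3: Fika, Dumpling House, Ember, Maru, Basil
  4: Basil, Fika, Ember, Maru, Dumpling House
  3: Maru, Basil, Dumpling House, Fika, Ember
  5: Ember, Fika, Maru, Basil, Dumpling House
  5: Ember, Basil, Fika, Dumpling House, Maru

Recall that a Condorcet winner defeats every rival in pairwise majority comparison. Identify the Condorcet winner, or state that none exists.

Pairwise majorities:
Dumpling House vs Maru: Maru, 17–16.
Dumpling House vs Fika: Fika wins 21–12.
Dumpling House vs Ember: Ember wins 19–14.
Dumpling House vs Basil: Dumpling House is ranked higher on 4+1+4+3 = 12 ballots, Basil on 21. Basil wins 21–12.
Maru vs Fika: Fika, 21–12.
Maru vs Ember: 12 to 21, Ember.
Maru vs Basil: Maru preferred on 4+1+4+3+3+5 = 20 ballots; Maru wins 20–13.
Fika–Ember: Ember 19–14.
Fika vs Basil: Basil wins 21–12.
Ember vs Basil: Ember preferred on 1+3+5+5 = 14 ballots; Basil wins 19–14.
Every restaurant loses at least once (Dumpling House loses to Maru; Maru loses to Fika; Fika loses to Ember; Ember loses to Basil; Basil loses to Maru). The majority relation contains the cycle Maru > Basil > Fika > Maru, so there is no Condorcet winner.

none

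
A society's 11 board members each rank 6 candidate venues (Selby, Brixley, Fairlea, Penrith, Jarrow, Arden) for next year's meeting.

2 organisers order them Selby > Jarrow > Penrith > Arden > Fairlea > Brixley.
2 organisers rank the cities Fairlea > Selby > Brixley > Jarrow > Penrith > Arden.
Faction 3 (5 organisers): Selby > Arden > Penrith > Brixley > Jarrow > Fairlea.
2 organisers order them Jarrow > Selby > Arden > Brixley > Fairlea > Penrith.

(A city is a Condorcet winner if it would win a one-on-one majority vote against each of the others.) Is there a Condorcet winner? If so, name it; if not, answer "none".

Selby

Head-to-head results (11 organisers):
Selby vs Brixley: 2+2+5+2 = 11 for Selby, 0 for Brixley — Selby by 11–0.
Selby vs Fairlea: Selby preferred on 2+5+2 = 9 ballots; Selby wins 9–2.
Selby vs Penrith: 11 to 0, Selby.
Selby vs Jarrow: 2+2+5 = 9 for Selby, 2 for Jarrow — Selby by 9–2.
Selby vs Arden: Selby preferred on 2+2+5+2 = 11 ballots; Selby wins 11–0.
Brixley vs Fairlea: 5+2 = 7 for Brixley, 4 for Fairlea — Brixley by 7–4.
Brixley vs Penrith: 2+2 = 4 for Brixley, 7 for Penrith — Penrith by 7–4.
Brixley vs Jarrow: Brixley preferred on 2+5 = 7 ballots; Brixley wins 7–4.
Brixley vs Arden: Brixley is ranked higher on 2 ballots, Arden on 9. Arden wins 9–2.
Fairlea vs Penrith: 4 to 7, Penrith.
Fairlea vs Jarrow: Fairlea preferred on 2 ballots; Jarrow wins 9–2.
Fairlea vs Arden: Fairlea preferred on 2 ballots; Arden wins 9–2.
Penrith vs Jarrow: 5 for Penrith, 6 for Jarrow — Jarrow by 6–5.
Penrith vs Arden: Penrith is ranked higher on 2+2 = 4 ballots, Arden on 7. Arden wins 7–4.
Jarrow vs Arden: Jarrow preferred on 2+2+2 = 6 ballots; Jarrow wins 6–5.
Selby defeats every rival head-to-head and is the Condorcet winner.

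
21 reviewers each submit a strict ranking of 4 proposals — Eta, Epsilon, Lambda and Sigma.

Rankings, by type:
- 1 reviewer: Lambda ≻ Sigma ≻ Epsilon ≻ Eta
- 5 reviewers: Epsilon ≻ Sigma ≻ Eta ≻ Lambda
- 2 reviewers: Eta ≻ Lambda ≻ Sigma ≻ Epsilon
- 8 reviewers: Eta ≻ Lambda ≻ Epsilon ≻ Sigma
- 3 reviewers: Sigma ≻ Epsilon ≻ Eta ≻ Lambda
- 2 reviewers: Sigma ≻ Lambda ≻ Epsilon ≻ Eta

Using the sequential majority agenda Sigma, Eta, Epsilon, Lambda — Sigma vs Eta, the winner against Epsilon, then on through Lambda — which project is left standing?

Lambda

Round 1: Sigma vs Eta — 11–10, Sigma advances.
Round 2: Sigma vs Epsilon — 8–13, Epsilon advances.
Round 3: Epsilon vs Lambda — 8–13, Lambda advances.
The agenda winner is Lambda.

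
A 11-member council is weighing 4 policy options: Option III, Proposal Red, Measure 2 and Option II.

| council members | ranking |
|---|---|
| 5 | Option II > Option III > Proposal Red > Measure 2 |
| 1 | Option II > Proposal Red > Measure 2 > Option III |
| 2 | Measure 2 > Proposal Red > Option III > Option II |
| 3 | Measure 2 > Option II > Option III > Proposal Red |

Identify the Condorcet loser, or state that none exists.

none

Head-to-head results (11 council members):
Option III vs Proposal Red: Option III, 8–3.
Option III vs Measure 2: Option III is ranked higher on 5 ballots, Measure 2 on 6. Measure 2 wins 6–5.
Option III vs Option II: Option III preferred on 2 ballots; Option II wins 9–2.
Proposal Red vs Measure 2: 6 to 5, Proposal Red.
Proposal Red–Option II: Option II 9–2.
Measure 2 vs Option II: 2+3 = 5 for Measure 2, 6 for Option II — Option II by 6–5.
Every option wins at least one matchup (Option III beats Proposal Red; Proposal Red beats Measure 2; Measure 2 beats Option III; Option II beats Option III), so there is no Condorcet loser.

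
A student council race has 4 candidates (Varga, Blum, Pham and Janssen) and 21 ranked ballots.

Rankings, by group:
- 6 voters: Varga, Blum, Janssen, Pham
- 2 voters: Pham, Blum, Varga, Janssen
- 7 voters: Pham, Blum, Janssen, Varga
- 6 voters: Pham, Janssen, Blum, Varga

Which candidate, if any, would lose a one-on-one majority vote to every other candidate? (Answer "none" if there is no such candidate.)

Pairwise majorities:
Varga–Blum: Blum 15–6.
Varga vs Pham: Pham wins 15–6.
Varga vs Janssen: Varga is ranked higher on 6+2 = 8 ballots, Janssen on 13. Janssen wins 13–8.
Blum vs Pham: Pham, 15–6.
Blum vs Janssen: Blum, 15–6.
Pham vs Janssen: Pham is ranked higher on 2+7+6 = 15 ballots, Janssen on 6. Pham wins 15–6.
Only Varga has no wins; Varga is the Condorcet loser.

Varga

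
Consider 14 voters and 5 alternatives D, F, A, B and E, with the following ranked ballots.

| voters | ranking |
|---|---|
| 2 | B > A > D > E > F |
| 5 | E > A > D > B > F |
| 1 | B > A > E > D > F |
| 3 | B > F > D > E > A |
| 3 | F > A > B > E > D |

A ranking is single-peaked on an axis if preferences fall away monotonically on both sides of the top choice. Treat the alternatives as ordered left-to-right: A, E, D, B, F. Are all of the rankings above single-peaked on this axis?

Axis positions: A=1, E=2, D=3, B=4, F=5.
Group 1: ranking walks positions 4-1-3-2-5; A is ranked above D even though D lies between A and the peak B on the axis — preferences dip and rise again. Not single-peaked.
Group 2 (peak E at position 2): ranking walks positions 2-1-3-4-5, expanding outward from the peak — single-peaked.
Group 3: ranking walks positions 4-1-2-3-5; A is ranked above D even though D lies between A and the peak B on the axis — preferences dip and rise again. Not single-peaked.
Group 4 (peak B at position 4): ranking walks positions 4-5-3-2-1, expanding outward from the peak — single-peaked.
Group 5: ranking walks positions 5-1-4-2-3; A is ranked above B even though B lies between A and the peak F on the axis — preferences dip and rise again. Not single-peaked.
Group 1 violates single-peakedness, so the profile is not single-peaked on this axis.

no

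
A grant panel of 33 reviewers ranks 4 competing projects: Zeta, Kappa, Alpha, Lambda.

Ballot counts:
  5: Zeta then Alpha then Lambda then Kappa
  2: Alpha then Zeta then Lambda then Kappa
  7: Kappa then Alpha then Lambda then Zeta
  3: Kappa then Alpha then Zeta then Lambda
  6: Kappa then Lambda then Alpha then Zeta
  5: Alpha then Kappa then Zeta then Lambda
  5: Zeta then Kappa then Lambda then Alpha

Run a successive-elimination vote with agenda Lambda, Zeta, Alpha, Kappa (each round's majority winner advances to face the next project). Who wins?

Kappa

Round 1: Lambda vs Zeta — 13–20, Zeta advances.
Round 2: Zeta vs Alpha — 10–23, Alpha advances.
Round 3: Alpha vs Kappa — 12–21, Kappa advances.
Kappa survives the agenda.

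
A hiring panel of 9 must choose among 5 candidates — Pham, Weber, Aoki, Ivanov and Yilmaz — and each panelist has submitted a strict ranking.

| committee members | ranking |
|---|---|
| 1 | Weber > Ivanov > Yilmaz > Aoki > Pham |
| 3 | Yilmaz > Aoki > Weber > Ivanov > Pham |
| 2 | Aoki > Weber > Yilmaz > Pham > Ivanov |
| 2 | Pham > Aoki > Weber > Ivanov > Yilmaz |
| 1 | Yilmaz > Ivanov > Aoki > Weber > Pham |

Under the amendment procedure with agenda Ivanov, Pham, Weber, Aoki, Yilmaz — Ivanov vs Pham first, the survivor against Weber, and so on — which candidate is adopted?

Round 1: Ivanov vs Pham — 5–4, Ivanov advances.
Round 2: Ivanov vs Weber — 1–8, Weber advances.
Round 3: Weber vs Aoki — 1–8, Aoki advances.
Round 4: Aoki vs Yilmaz — 4–5, Yilmaz advances.
Yilmaz survives the agenda.

Yilmaz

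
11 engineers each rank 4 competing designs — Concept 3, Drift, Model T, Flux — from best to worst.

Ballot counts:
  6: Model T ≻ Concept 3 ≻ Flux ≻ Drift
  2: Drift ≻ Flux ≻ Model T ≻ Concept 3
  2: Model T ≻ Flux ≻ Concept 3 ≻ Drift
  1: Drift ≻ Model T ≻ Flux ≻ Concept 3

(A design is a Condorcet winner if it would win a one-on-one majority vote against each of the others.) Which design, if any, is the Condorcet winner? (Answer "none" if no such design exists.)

Head-to-head results (11 engineers):
Concept 3 vs Drift: Concept 3 wins 8–3.
Concept 3 vs Model T: Model T, 11–0.
Concept 3 vs Flux: Concept 3 wins 6–5.
Drift vs Model T: 2+1 = 3 for Drift, 8 for Model T — Model T by 8–3.
Drift vs Flux: Drift preferred on 2+1 = 3 ballots; Flux wins 8–3.
Model T vs Flux: 6+2+1 = 9 for Model T, 2 for Flux — Model T by 9–2.
Model T defeats every rival head-to-head and is the Condorcet winner.

Model T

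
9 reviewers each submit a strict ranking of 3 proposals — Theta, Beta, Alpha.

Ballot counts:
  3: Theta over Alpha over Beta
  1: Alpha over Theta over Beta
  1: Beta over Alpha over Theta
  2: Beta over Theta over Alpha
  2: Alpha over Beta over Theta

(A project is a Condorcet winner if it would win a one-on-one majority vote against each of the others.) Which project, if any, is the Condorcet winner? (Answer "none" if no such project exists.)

Pairwise majorities:
Theta vs Beta: Theta is ranked higher on 3+1 = 4 ballots, Beta on 5. Beta wins 5–4.
Theta vs Alpha: 3+2 = 5 for Theta, 4 for Alpha — Theta by 5–4.
Beta vs Alpha: 3 to 6, Alpha.
Every project loses at least once (Theta loses to Beta; Beta loses to Alpha; Alpha loses to Theta). The majority relation contains the cycle Theta beats Alpha beats Beta beats Theta, so there is no Condorcet winner.

none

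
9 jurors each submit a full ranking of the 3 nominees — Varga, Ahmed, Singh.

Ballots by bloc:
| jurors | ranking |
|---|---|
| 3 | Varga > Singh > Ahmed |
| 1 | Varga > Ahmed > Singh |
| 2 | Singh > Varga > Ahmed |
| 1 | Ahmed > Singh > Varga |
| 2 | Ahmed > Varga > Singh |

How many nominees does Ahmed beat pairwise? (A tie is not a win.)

Ahmed against each rival (9 jurors):
Ahmed vs Varga: Ahmed is ranked higher on 1+2 = 3 ballots, Varga on 6. Varga wins 6–3.
Ahmed vs Singh: 4 to 5, Singh.
Ahmed beats no one; loses to Varga, Singh — 0 pairwise wins.

0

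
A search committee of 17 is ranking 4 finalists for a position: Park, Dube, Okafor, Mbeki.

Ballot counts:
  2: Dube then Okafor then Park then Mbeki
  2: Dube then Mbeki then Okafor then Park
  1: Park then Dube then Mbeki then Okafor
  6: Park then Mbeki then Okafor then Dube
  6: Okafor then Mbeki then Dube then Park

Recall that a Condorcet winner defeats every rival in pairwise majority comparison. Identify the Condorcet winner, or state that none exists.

Head-to-head results (17 committee members):
Park vs Dube: 1+6 = 7 for Park, 10 for Dube — Dube by 10–7.
Park vs Okafor: 1+6 = 7 for Park, 10 for Okafor — Okafor by 10–7.
Park vs Mbeki: Park, 9–8.
Dube vs Okafor: Dube preferred on 2+2+1 = 5 ballots; Okafor wins 12–5.
Dube vs Mbeki: 2+2+1 = 5 for Dube, 12 for Mbeki — Mbeki by 12–5.
Okafor vs Mbeki: Okafor is ranked higher on 2+6 = 8 ballots, Mbeki on 9. Mbeki wins 9–8.
No candidate is unbeaten: Park loses to Dube; Dube loses to Okafor; Okafor loses to Mbeki; Mbeki loses to Park. In particular Park > Mbeki > Dube > Park is a majority cycle — no Condorcet winner exists.

none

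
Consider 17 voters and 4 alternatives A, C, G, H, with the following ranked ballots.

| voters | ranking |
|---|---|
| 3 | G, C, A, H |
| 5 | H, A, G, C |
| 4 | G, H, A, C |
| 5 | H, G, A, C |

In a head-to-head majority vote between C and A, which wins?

A

Ballots ranking C above A: 3.
Ballots ranking A above C: 17 − 3 = 14.
A wins the head-to-head 14–3.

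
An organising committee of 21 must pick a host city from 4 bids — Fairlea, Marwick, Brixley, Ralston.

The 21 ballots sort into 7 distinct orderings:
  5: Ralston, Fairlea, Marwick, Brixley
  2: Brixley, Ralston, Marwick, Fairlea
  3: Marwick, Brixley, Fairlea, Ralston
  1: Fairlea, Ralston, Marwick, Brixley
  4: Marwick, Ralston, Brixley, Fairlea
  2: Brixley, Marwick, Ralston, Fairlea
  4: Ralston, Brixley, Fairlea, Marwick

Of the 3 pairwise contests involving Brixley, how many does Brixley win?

Brixley against each rival (21 organisers):
Brixley–Fairlea: Brixley 15–6.
Brixley–Marwick: Marwick 13–8.
Brixley vs Ralston: 2+3+2 = 7 for Brixley, 14 for Ralston — Ralston by 14–7.
Brixley beats Fairlea; loses to Marwick, Ralston — 1 pairwise win.

1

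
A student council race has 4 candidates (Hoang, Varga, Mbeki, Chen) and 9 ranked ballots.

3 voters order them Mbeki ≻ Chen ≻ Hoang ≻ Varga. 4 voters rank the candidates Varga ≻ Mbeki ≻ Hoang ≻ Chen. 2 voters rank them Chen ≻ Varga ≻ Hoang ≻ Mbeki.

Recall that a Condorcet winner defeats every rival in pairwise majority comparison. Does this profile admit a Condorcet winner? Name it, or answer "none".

Check each pair by majority over 9 ballots:
Hoang vs Varga: 3 for Hoang, 6 for Varga — Varga by 6–3.
Hoang vs Mbeki: Hoang is ranked higher on 2 ballots, Mbeki on 7. Mbeki wins 7–2.
Hoang vs Chen: 4 to 5, Chen.
Varga vs Mbeki: 4+2 = 6 for Varga, 3 for Mbeki — Varga by 6–3.
Varga vs Chen: 4 for Varga, 5 for Chen — Chen by 5–4.
Mbeki vs Chen: 3+4 = 7 for Mbeki, 2 for Chen — Mbeki by 7–2.
No candidate is unbeaten: Hoang loses to Varga; Varga loses to Chen; Mbeki loses to Varga; Chen loses to Mbeki. In particular Varga > Mbeki > Chen > Varga is a majority cycle — no Condorcet winner exists.

none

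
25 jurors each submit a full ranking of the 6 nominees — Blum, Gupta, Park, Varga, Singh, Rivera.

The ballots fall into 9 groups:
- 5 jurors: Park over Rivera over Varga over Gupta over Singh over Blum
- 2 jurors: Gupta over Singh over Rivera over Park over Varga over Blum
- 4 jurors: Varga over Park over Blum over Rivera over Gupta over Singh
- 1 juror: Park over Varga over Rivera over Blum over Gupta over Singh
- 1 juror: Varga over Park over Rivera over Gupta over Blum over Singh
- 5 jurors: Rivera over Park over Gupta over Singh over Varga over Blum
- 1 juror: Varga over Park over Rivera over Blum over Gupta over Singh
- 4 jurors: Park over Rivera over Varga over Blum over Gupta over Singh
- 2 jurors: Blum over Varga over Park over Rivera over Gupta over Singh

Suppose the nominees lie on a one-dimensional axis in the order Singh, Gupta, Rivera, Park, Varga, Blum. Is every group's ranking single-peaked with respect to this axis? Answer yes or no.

Axis positions: Singh=1, Gupta=2, Rivera=3, Park=4, Varga=5, Blum=6.
Group 1 (peak Park at position 4): ranking walks positions 4-3-5-2-1-6, expanding outward from the peak — single-peaked.
Group 2 (peak Gupta at position 2): ranking walks positions 2-1-3-4-5-6, expanding outward from the peak — single-peaked.
Group 3 (peak Varga at position 5): ranking walks positions 5-4-6-3-2-1, expanding outward from the peak — single-peaked.
Group 4 (peak Park at position 4): ranking walks positions 4-5-3-6-2-1, expanding outward from the peak — single-peaked.
Group 5 (peak Varga at position 5): ranking walks positions 5-4-3-2-6-1, expanding outward from the peak — single-peaked.
Group 6 (peak Rivera at position 3): ranking walks positions 3-4-2-1-5-6, expanding outward from the peak — single-peaked.
Group 7 (peak Varga at position 5): ranking walks positions 5-4-3-6-2-1, expanding outward from the peak — single-peaked.
Group 8 (peak Park at position 4): ranking walks positions 4-3-5-6-2-1, expanding outward from the peak — single-peaked.
Group 9 (peak Blum at position 6): ranking walks positions 6-5-4-3-2-1, expanding outward from the peak — single-peaked.
Every ranking is single-peaked on this axis.

yes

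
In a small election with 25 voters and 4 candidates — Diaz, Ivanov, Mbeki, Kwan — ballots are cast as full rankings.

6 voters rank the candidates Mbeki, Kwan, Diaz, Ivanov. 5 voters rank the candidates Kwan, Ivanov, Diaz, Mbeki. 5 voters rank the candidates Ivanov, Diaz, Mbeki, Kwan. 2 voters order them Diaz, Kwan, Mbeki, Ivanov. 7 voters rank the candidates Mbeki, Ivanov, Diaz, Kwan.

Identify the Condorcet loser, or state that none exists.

Head-to-head results (25 voters):
Diaz vs Ivanov: Diaz is ranked higher on 6+2 = 8 ballots, Ivanov on 17. Ivanov wins 17–8.
Diaz vs Mbeki: Diaz is ranked higher on 5+5+2 = 12 ballots, Mbeki on 13. Mbeki wins 13–12.
Diaz vs Kwan: Diaz wins 14–11.
Ivanov vs Mbeki: Ivanov preferred on 5+5 = 10 ballots; Mbeki wins 15–10.
Ivanov vs Kwan: Kwan wins 13–12.
Mbeki–Kwan: Mbeki 18–7.
No candidate is winless: Diaz beats Kwan; Ivanov beats Diaz; Mbeki beats Diaz; Kwan beats Ivanov. There is no Condorcet loser.

none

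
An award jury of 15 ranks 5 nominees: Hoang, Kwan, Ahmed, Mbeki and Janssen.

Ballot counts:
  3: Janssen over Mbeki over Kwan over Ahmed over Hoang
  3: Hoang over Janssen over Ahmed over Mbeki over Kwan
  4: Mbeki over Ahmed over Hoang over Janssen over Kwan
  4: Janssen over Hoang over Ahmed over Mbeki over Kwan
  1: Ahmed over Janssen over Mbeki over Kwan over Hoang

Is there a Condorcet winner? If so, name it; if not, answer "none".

Janssen

Head-to-head results (15 jurors):
Hoang vs Kwan: Hoang, 11–4.
Hoang–Ahmed: Ahmed 8–7.
Hoang vs Mbeki: Mbeki wins 8–7.
Hoang–Janssen: Janssen 8–7.
Kwan vs Ahmed: Ahmed wins 12–3.
Kwan vs Mbeki: Mbeki, 15–0.
Kwan vs Janssen: Janssen, 15–0.
Ahmed vs Mbeki: Ahmed, 8–7.
Ahmed vs Janssen: Janssen wins 10–5.
Mbeki–Janssen: Janssen 11–4.
Only Janssen has no losses; Janssen is the Condorcet winner.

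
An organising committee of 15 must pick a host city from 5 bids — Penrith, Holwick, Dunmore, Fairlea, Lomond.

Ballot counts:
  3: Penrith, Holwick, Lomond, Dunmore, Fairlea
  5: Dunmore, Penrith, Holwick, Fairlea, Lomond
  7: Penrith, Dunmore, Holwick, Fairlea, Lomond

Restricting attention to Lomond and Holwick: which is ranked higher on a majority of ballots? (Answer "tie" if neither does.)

No ballot ranks Lomond above Holwick: 0.
Ballots ranking Holwick above Lomond: 15 − 0 = 15.
Holwick wins the head-to-head 15–0.

Holwick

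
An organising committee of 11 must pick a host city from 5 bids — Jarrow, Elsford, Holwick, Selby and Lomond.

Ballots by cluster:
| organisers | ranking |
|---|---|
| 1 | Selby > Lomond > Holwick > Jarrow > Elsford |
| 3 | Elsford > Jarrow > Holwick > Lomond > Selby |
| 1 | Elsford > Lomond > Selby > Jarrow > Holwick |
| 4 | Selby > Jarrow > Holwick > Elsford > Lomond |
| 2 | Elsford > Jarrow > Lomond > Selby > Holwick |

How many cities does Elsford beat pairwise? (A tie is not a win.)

Elsford against each rival (11 organisers):
Elsford vs Jarrow: Elsford, 6–5.
Elsford vs Holwick: Elsford, 6–5.
Elsford vs Selby: 3+1+2 = 6 for Elsford, 5 for Selby — Elsford by 6–5.
Elsford vs Lomond: Elsford preferred on 3+1+4+2 = 10 ballots; Elsford wins 10–1.
Elsford beats Jarrow, Holwick, Selby, Lomond — 4 pairwise wins.

4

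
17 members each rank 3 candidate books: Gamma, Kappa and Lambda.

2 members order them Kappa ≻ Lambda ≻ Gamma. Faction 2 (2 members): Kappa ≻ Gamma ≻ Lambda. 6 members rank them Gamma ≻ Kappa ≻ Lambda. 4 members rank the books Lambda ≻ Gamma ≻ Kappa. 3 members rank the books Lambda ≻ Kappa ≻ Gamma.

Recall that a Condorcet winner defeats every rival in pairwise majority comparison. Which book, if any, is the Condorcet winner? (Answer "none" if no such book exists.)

none

Pairwise majorities:
Gamma vs Kappa: Gamma, 10–7.
Gamma vs Lambda: Lambda, 9–8.
Kappa vs Lambda: Kappa preferred on 2+2+6 = 10 ballots; Kappa wins 10–7.
Every book loses at least once (Gamma loses to Lambda; Kappa loses to Gamma; Lambda loses to Kappa). The majority relation contains the cycle Gamma > Kappa > Lambda > Gamma, so there is no Condorcet winner.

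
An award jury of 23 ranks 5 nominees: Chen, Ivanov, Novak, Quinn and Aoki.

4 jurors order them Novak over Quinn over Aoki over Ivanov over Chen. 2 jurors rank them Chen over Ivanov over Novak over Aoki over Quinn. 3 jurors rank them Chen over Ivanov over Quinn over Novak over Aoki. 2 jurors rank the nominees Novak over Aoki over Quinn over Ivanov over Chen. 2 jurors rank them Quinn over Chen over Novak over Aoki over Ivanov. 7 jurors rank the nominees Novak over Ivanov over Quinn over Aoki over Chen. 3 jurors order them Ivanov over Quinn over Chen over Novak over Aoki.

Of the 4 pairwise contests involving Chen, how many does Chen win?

0

Chen against each rival (23 jurors):
Chen vs Ivanov: Ivanov, 16–7.
Chen vs Novak: Novak, 13–10.
Chen vs Quinn: Quinn, 18–5.
Chen–Aoki: Aoki 13–10.
Chen beats no one; loses to Ivanov, Novak, Quinn, Aoki — 0 pairwise wins.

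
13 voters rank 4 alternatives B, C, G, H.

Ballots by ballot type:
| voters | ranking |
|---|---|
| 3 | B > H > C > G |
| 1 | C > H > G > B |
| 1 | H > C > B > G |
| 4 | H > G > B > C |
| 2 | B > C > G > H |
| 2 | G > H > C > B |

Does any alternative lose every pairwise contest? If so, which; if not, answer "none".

none

Pairwise majorities:
B vs C: B, 9–4.
B vs G: G wins 7–6.
B vs H: 3+2 = 5 for B, 8 for H — H by 8–5.
C vs G: 7 to 6, C.
C–H: H 10–3.
G vs H: 4 to 9, H.
Each alternative has at least one pairwise win (B beats C; C beats G; G beats B; H beats B) — no Condorcet loser.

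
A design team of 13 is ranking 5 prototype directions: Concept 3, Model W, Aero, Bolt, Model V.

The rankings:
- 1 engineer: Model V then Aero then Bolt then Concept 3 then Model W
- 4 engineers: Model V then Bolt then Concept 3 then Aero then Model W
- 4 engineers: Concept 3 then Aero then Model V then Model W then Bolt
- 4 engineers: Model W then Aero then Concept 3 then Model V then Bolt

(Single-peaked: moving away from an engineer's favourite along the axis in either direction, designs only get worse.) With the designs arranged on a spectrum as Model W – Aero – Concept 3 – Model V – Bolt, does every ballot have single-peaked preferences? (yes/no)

no

Axis positions: Model W=1, Aero=2, Concept 3=3, Model V=4, Bolt=5.
Cluster 1: ranking walks positions 4-2-5-3-1; Aero is ranked above Concept 3 even though Concept 3 lies between Aero and the peak Model V on the axis — preferences dip and rise again. Not single-peaked.
Cluster 2 (peak Model V at position 4): ranking walks positions 4-5-3-2-1, expanding outward from the peak — single-peaked.
Cluster 3 (peak Concept 3 at position 3): ranking walks positions 3-2-4-1-5, expanding outward from the peak — single-peaked.
Cluster 4 (peak Model W at position 1): ranking walks positions 1-2-3-4-5, expanding outward from the peak — single-peaked.
Cluster 1 violates single-peakedness, so the profile is not single-peaked on this axis.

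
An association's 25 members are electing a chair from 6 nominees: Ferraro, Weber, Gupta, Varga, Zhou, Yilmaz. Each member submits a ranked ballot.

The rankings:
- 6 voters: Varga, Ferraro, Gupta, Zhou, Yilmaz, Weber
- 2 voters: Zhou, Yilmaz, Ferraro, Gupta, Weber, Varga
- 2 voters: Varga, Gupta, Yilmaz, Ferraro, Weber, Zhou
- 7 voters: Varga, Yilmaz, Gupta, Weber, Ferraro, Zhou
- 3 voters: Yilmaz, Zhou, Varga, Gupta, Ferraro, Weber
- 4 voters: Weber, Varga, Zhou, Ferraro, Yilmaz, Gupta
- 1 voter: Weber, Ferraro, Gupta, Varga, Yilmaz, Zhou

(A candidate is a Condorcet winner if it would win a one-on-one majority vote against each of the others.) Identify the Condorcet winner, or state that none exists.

Head-to-head results (25 voters):
Ferraro–Weber: Ferraro 13–12.
Ferraro vs Gupta: Ferraro, 13–12.
Ferraro vs Varga: Varga wins 22–3.
Ferraro vs Zhou: Ferraro, 16–9.
Ferraro–Yilmaz: Yilmaz 14–11.
Weber–Gupta: Gupta 20–5.
Weber vs Varga: Varga, 18–7.
Weber vs Zhou: Weber, 14–11.
Weber–Yilmaz: Yilmaz 20–5.
Gupta–Varga: Varga 22–3.
Gupta–Zhou: Gupta 16–9.
Gupta–Yilmaz: Yilmaz 16–9.
Varga–Zhou: Varga 20–5.
Varga vs Yilmaz: Varga wins 20–5.
Zhou vs Yilmaz: Yilmaz wins 13–12.
Only Varga has no losses; Varga is the Condorcet winner.

Varga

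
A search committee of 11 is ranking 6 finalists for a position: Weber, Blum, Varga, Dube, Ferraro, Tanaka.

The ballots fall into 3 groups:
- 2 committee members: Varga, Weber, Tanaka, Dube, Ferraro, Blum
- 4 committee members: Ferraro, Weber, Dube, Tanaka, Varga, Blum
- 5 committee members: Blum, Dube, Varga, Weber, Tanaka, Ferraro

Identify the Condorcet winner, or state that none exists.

Head-to-head results (11 committee members):
Weber vs Blum: Weber is ranked higher on 2+4 = 6 ballots, Blum on 5. Weber wins 6–5.
Weber vs Varga: 4 for Weber, 7 for Varga — Varga by 7–4.
Weber vs Dube: 2+4 = 6 for Weber, 5 for Dube — Weber by 6–5.
Weber vs Ferraro: Weber is ranked higher on 2+5 = 7 ballots, Ferraro on 4. Weber wins 7–4.
Weber vs Tanaka: Weber is ranked higher on 2+4+5 = 11 ballots, Tanaka on 0. Weber wins 11–0.
Blum vs Varga: Blum preferred on 5 ballots; Varga wins 6–5.
Blum vs Dube: Blum preferred on 5 ballots; Dube wins 6–5.
Blum vs Ferraro: Blum preferred on 5 ballots; Ferraro wins 6–5.
Blum vs Tanaka: 5 to 6, Tanaka.
Varga vs Dube: 2 to 9, Dube.
Varga vs Ferraro: 2+5 = 7 for Varga, 4 for Ferraro — Varga by 7–4.
Varga vs Tanaka: 7 to 4, Varga.
Dube vs Ferraro: Dube is ranked higher on 2+5 = 7 ballots, Ferraro on 4. Dube wins 7–4.
Dube vs Tanaka: Dube is ranked higher on 4+5 = 9 ballots, Tanaka on 2. Dube wins 9–2.
Ferraro vs Tanaka: Ferraro is ranked higher on 4 ballots, Tanaka on 7. Tanaka wins 7–4.
Each candidate drops at least one matchup (Weber loses to Varga; Blum loses to Weber; Varga loses to Dube; Dube loses to Weber; Ferraro loses to Weber; Tanaka loses to Weber); the cycle Weber → Dube → Varga → Weber rules out a Condorcet winner.

none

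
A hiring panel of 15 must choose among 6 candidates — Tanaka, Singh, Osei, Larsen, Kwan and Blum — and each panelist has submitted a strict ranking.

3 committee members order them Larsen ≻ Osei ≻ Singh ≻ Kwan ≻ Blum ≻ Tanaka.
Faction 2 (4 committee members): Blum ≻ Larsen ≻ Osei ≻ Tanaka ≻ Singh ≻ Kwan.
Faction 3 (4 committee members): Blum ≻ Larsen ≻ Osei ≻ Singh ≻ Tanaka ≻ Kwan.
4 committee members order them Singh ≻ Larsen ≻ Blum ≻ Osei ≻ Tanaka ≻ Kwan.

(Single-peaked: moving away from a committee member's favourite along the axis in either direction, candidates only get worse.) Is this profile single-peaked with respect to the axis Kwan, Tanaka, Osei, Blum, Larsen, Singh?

Axis positions: Kwan=1, Tanaka=2, Osei=3, Blum=4, Larsen=5, Singh=6.
Faction 1: ranking walks positions 5-3-6-1-4-2; Osei is ranked above Blum even though Blum lies between Osei and the peak Larsen on the axis — preferences dip and rise again. Not single-peaked.
Faction 2 (peak Blum at position 4): ranking walks positions 4-5-3-2-6-1, expanding outward from the peak — single-peaked.
Faction 3 (peak Blum at position 4): ranking walks positions 4-5-3-6-2-1, expanding outward from the peak — single-peaked.
Faction 4 (peak Singh at position 6): ranking walks positions 6-5-4-3-2-1, expanding outward from the peak — single-peaked.
Faction 1 violates single-peakedness, so the profile is not single-peaked on this axis.

no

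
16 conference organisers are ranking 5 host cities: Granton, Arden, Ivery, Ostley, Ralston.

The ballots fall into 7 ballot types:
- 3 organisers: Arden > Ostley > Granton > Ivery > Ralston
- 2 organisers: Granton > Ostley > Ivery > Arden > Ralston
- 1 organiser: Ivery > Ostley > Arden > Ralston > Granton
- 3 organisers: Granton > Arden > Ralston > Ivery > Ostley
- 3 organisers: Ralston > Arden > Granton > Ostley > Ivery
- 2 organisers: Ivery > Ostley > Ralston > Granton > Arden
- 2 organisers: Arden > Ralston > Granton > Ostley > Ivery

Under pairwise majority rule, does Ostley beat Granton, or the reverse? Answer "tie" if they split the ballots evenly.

Ballots ranking Ostley above Granton: 3 + 1 + 2 = 6.
Ballots ranking Granton above Ostley: 16 − 6 = 10.
Granton wins the head-to-head 10–6.

Granton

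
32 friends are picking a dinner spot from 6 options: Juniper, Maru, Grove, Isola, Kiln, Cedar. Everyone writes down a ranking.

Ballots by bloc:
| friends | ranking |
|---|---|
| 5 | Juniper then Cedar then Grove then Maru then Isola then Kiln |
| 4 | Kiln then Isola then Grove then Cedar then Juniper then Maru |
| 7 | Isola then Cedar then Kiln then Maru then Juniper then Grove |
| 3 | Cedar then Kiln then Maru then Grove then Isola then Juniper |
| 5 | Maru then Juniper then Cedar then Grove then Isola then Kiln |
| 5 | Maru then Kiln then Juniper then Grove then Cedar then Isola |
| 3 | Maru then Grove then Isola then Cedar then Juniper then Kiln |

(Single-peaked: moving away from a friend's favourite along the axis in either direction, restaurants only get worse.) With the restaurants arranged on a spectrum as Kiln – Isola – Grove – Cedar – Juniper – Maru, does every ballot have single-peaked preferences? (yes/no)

Axis positions: Kiln=1, Isola=2, Grove=3, Cedar=4, Juniper=5, Maru=6.
Bloc 1 (peak Juniper at position 5): ranking walks positions 5-4-3-6-2-1, expanding outward from the peak — single-peaked.
Bloc 2 (peak Kiln at position 1): ranking walks positions 1-2-3-4-5-6, expanding outward from the peak — single-peaked.
Bloc 3: ranking walks positions 2-4-1-6-5-3; Cedar is ranked above Grove even though Grove lies between Cedar and the peak Isola on the axis — preferences dip and rise again. Not single-peaked.
Bloc 4: ranking walks positions 4-1-6-3-2-5; Kiln is ranked above Grove even though Grove lies between Kiln and the peak Cedar on the axis — preferences dip and rise again. Not single-peaked.
Bloc 5 (peak Maru at position 6): ranking walks positions 6-5-4-3-2-1, expanding outward from the peak — single-peaked.
Bloc 6: ranking walks positions 6-1-5-3-4-2; Kiln is ranked above Juniper even though Juniper lies between Kiln and the peak Maru on the axis — preferences dip and rise again. Not single-peaked.
Bloc 7: ranking walks positions 6-3-2-4-5-1; Grove is ranked above Juniper even though Juniper lies between Grove and the peak Maru on the axis — preferences dip and rise again. Not single-peaked.
Bloc 3 violates single-peakedness, so the profile is not single-peaked on this axis.

no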